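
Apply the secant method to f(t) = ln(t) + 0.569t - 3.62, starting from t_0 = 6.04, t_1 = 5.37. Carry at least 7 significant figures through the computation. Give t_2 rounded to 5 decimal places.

f(t_0) = 1.615164, f(t_1) = 1.116358
t_2 = 5.370000 - (1.116358)·(5.370000 - 6.040000)/(1.116358 - (1.615164)) = 3.870500; f(t_2) = -0.064302

3.87050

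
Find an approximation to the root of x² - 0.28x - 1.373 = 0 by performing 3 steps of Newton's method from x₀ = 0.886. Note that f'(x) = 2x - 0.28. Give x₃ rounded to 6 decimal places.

1.320100

Newton update: x ← x − f(x)/f'(x).
x_0 = 0.886000: f = -0.836084, f' = 1.492000 → x_1 = 0.886000 - (-0.836084)/(1.492000) = 1.446378
x_1 = 1.446378: f = 0.314024, f' = 2.612756 → x_2 = 1.446378 - (0.314024)/(2.612756) = 1.326189
x_2 = 1.326189: f = 0.014445, f' = 2.372379 → x_3 = 1.326189 - (0.014445)/(2.372379) = 1.320100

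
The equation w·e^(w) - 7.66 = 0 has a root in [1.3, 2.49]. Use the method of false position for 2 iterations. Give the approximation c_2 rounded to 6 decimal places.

f(1.300000) = -2.889914, f(2.490000) = 22.372578
step 1: c = 1.436131, f(c) = -1.621939 < 0 → new bracket [1.436131, 2.490000]
step 2: c = 1.507368, f(c) = -0.854484 < 0 → new bracket [1.507368, 2.490000]

1.507368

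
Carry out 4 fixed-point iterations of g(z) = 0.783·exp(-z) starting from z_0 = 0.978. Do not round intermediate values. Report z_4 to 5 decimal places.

0.50581

z_1 = g(0.978000) = 0.294457
z_2 = g(0.294457) = 0.583285
z_3 = g(0.583285) = 0.436963
z_4 = g(0.436963) = 0.505815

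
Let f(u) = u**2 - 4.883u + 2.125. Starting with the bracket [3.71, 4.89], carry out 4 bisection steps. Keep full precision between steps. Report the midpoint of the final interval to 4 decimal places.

4.4106

f(3.710000) = -2.226830, f(4.890000) = 2.159230 (opposite signs)
step 1: m = 4.300000, f(m) = -0.381900 < 0 → root in [4.300000, 4.890000]
step 2: m = 4.595000, f(m) = 0.801640 > 0 → root in [4.300000, 4.595000]
step 3: m = 4.447500, f(m) = 0.188114 > 0 → root in [4.300000, 4.447500]
step 4: m = 4.373750, f(m) = -0.102332 < 0 → root in [4.373750, 4.447500]
Midpoint of [4.373750, 4.447500] = 4.410625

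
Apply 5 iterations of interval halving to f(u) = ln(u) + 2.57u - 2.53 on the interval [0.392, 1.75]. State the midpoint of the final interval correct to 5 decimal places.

1.00734

f(0.392000) = -2.459053, f(1.750000) = 2.527116 (opposite signs)
step 1: m = 1.071000, f(m) = 0.291063 > 0 → root in [0.392000, 1.071000]
step 2: m = 0.731500, f(m) = -0.962703 < 0 → root in [0.731500, 1.071000]
step 3: m = 0.901250, f(m) = -0.317760 < 0 → root in [0.901250, 1.071000]
step 4: m = 0.986125, f(m) = -0.009631 < 0 → root in [0.986125, 1.071000]
step 5: m = 1.028563, f(m) = 0.141568 > 0 → root in [0.986125, 1.028563]
Midpoint of [0.986125, 1.028563] = 1.007344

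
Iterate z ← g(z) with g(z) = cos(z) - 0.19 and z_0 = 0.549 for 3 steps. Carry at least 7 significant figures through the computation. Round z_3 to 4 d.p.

z_1 = g(0.549000) = 0.663047
z_2 = g(0.663047) = 0.598121
z_3 = g(0.598121) = 0.636395

0.6364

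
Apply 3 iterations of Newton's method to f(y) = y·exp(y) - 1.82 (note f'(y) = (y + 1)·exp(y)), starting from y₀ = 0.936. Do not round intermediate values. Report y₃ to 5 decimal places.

0.80980

y_0 = 0.936000: f = 0.566577, f' = 4.936339 → y_1 = 0.936000 - (0.566577)/(4.936339) = 0.821223
y_1 = 0.821223: f = 0.046869, f' = 4.140148 → y_2 = 0.821223 - (0.046869)/(4.140148) = 0.809903
y_2 = 0.809903: f = 0.000409, f' = 4.068098 → y_3 = 0.809903 - (0.000409)/(4.068098) = 0.809802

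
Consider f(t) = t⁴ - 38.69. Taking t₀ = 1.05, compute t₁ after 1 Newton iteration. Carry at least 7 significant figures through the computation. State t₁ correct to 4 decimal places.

f'(t) = 4t³
t_0 = 1.050000: f = -37.474494, f' = 4.630500 → t_1 = 1.050000 - (-37.474494)/(4.630500) = 9.142969

9.1430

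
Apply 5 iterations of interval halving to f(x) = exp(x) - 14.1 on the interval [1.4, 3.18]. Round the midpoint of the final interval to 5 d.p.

f(1.400000) = -10.044800, f(3.180000) = 9.946754 (opposite signs)
step 1: m = 2.290000, f(m) = -4.225062 < 0 → root in [2.290000, 3.180000]
step 2: m = 2.735000, f(m) = 1.309743 > 0 → root in [2.290000, 2.735000]
step 3: m = 2.512500, f(m) = -1.764269 < 0 → root in [2.512500, 2.735000]
step 4: m = 2.623750, f(m) = -0.312671 < 0 → root in [2.623750, 2.735000]
step 5: m = 2.679375, f(m) = 0.475980 > 0 → root in [2.623750, 2.679375]
Midpoint of [2.623750, 2.679375] = 2.651563

2.65156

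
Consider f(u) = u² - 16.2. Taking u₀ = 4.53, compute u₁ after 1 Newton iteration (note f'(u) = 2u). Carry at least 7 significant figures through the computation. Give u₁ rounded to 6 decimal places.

Newton update: u ← u − f(u)/f'(u).
u_0 = 4.530000: f = 4.320900, f' = 9.060000 → u_1 = 4.530000 - (4.320900)/(9.060000) = 4.053079

4.053079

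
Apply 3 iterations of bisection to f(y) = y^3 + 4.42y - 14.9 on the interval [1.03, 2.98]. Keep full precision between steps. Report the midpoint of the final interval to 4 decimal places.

1.8831

f(1.030000) = -9.254673, f(2.980000) = 24.735192 (opposite signs)
step 1: m = 2.005000, f(m) = 2.022250 > 0 → root in [1.030000, 2.005000]
step 2: m = 1.517500, f(m) = -4.698142 < 0 → root in [1.517500, 2.005000]
step 3: m = 1.761250, f(m) = -1.651875 < 0 → root in [1.761250, 2.005000]
Midpoint of [1.761250, 2.005000] = 1.883125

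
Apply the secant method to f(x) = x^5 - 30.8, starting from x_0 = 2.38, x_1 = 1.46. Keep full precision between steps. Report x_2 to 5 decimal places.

1.77884

Secant update: x_(k+1) = x_k − f(x_k)·(x_k − x_(k-1))/(f(x_k) − f(x_(k-1))).
f(x_0) = 45.563317, f(x_1) = -24.166171
x_2 = 1.460000 - (-24.166171)·(1.460000 - 2.380000)/(-24.166171 - (45.563317)) = 1.778845; f(x_2) = -12.988924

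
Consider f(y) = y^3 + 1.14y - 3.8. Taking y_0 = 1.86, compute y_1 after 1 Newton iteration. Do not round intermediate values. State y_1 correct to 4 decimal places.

f'(y) = 3y^2 + 1.14
y_0 = 1.860000: f = 4.755256, f' = 11.518800 → y_1 = 1.860000 - (4.755256)/(11.518800) = 1.447174

1.4472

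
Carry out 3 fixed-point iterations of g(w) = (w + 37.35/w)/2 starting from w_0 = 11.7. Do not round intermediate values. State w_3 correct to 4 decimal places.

w_1 = g(11.700000) = 7.446154
w_2 = g(7.446154) = 6.231083
w_3 = g(6.231083) = 6.112613

6.1126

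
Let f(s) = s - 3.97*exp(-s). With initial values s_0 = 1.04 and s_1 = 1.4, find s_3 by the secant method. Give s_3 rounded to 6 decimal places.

f(s_0) = -0.363215, f(s_1) = 0.421010
s_2 = 1.400000 - (0.421010)·(1.400000 - 1.040000)/(0.421010 - (-0.363215)) = 1.206735; f(s_2) = 0.019019
s_3 = 1.206735 - (0.019019)·(1.206735 - 1.400000)/(0.019019 - (0.421010)) = 1.197591; f(s_3) = -0.001035

1.197591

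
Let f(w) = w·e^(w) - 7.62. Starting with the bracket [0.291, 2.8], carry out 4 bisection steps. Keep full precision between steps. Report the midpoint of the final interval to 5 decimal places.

f(0.291000) = -7.230711, f(2.800000) = 38.425011 (opposite signs)
step 1: m = 1.545500, f(m) = -0.371116 < 0 → root in [1.545500, 2.800000]
step 2: m = 2.172750, f(m) = 11.461965 > 0 → root in [1.545500, 2.172750]
step 3: m = 1.859125, f(m) = 4.312084 > 0 → root in [1.545500, 1.859125]
step 4: m = 1.702312, f(m) = 1.719943 > 0 → root in [1.545500, 1.702312]
Midpoint of [1.545500, 1.702312] = 1.623906

1.62391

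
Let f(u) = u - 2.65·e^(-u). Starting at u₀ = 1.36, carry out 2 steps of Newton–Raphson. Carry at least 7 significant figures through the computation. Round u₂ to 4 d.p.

f'(u) = 1 + 2.65·e^(-u)
u_0 = 1.360000: f = 0.679849, f' = 1.680151 → u_1 = 1.360000 - (0.679849)/(1.680151) = 0.955364
u_1 = 0.955364: f = -0.064016, f' = 2.019381 → u_2 = 0.955364 - (-0.064016)/(2.019381) = 0.987065

0.9871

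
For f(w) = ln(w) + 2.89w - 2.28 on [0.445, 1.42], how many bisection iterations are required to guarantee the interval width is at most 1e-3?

Initial width b − a = 1.42 − 0.445 = 0.975000.
After n steps the width is (b−a)/2^n; need (b−a)/2^n ≤ 1e-3.
So n ≥ log₂(0.975000/1e-3) = log₂(975.0000) ≈ 9.9293.
Hence n = 10.

10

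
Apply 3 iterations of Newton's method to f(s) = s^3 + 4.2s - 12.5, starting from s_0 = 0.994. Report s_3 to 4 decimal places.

Newton update: s ← s − f(s)/f'(s).
f'(s) = 3s^2 + 4.2
s_0 = 0.994000: f = -7.343092, f' = 7.164108 → s_1 = 0.994000 - (-7.343092)/(7.164108) = 2.018983
s_1 = 2.018983: f = 4.209701, f' = 16.428883 → s_2 = 2.018983 - (4.209701)/(16.428883) = 1.762746
s_2 = 1.762746: f = 0.380862, f' = 13.521817 → s_3 = 1.762746 - (0.380862)/(13.521817) = 1.734579

1.7346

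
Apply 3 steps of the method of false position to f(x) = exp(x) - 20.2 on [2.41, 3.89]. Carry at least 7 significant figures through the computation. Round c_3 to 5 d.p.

f(2.410000) = -9.066039, f(3.890000) = 28.710887
step 1: c = 2.765183, f(c) = -4.318047 < 0 → new bracket [2.765183, 3.890000]
step 2: c = 2.912237, f(c) = -1.802098 < 0 → new bracket [2.912237, 3.890000]
step 3: c = 2.969983, f(c) = -0.708404 < 0 → new bracket [2.969983, 3.890000]

2.96998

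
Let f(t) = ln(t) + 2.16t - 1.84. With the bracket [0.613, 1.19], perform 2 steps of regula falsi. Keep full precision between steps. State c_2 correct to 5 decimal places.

0.90147

False-position update: c = (a·f(b) − b·f(a))/(f(b) − f(a)); replace the endpoint whose sign matches f(c).
f(0.613000) = -1.005310, f(1.190000) = 0.904353
step 1: c = 0.916752, f(c) = 0.053266 > 0 → new bracket [0.613000, 0.916752]
step 2: c = 0.901468, f(c) = 0.003439 > 0 → new bracket [0.613000, 0.901468]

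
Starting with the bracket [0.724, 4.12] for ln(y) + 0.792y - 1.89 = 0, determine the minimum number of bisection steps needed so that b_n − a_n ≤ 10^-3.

12

Initial width b − a = 4.12 − 0.724 = 3.396000.
After n steps the width is (b−a)/2^n; need (b−a)/2^n ≤ 10^-3.
So n ≥ log₂(3.396000/10^-3) = log₂(3396.0000) ≈ 11.7296.
Hence n = 12.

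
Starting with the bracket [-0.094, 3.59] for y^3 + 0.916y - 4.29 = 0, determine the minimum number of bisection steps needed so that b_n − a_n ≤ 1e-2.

Initial width b − a = 3.59 − -0.094 = 3.684000.
After n steps the width is (b−a)/2^n; need (b−a)/2^n ≤ 1e-2.
So n ≥ log₂(3.684000/1e-2) = log₂(368.4000) ≈ 8.5251.
Hence n = 9.

9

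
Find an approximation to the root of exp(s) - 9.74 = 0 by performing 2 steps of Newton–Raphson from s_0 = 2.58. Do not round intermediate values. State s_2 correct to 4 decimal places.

2.2771

f'(s) = exp(s)
s_0 = 2.580000: f = 3.457138, f' = 13.197138 → s_1 = 2.580000 - (3.457138)/(13.197138) = 2.318039
s_1 = 2.318039: f = 0.415737, f' = 10.155737 → s_2 = 2.318039 - (0.415737)/(10.155737) = 2.277103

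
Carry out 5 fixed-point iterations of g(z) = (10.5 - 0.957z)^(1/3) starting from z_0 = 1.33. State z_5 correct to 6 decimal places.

2.044312

z_1 = g(1.330000) = 2.097441
z_2 = g(2.097441) = 2.040247
z_3 = g(2.040247) = 2.044621
z_4 = g(2.044621) = 2.044287
z_5 = g(2.044287) = 2.044312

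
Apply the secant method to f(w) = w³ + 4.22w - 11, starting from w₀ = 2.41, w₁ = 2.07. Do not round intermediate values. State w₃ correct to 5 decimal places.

Secant update: w_(k+1) = w_k − f(w_k)·(w_k − w_(k-1))/(f(w_k) − f(w_(k-1))).
f(w_0) = 13.167721, f(w_1) = 6.605143
w_2 = 2.070000 - (6.605143)·(2.070000 - 2.410000)/(6.605143 - (13.167721)) = 1.727795; f(w_2) = 1.449236
w_3 = 1.727795 - (1.449236)·(1.727795 - 2.070000)/(1.449236 - (6.605143)) = 1.631607; f(w_3) = 0.228948

1.63161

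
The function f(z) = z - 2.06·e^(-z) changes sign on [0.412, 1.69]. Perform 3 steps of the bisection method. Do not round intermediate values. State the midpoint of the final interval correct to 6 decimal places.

f(0.412000) = -0.952388, f(1.690000) = 1.309890 (opposite signs)
step 1: m = 1.051000, f(m) = 0.330849 > 0 → root in [0.412000, 1.051000]
step 2: m = 0.731500, f(m) = -0.259745 < 0 → root in [0.731500, 1.051000]
step 3: m = 0.891250, f(m) = 0.046356 > 0 → root in [0.731500, 0.891250]
Midpoint of [0.731500, 0.891250] = 0.811375

0.811375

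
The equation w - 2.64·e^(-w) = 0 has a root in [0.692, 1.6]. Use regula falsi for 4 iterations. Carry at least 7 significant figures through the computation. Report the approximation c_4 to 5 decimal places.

f(0.692000) = -0.629515, f(1.600000) = 1.066993
step 1: c = 1.028927, f(c) = 0.085417 > 0 → new bracket [0.692000, 1.028927]
step 2: c = 0.988673, f(c) = 0.006407 > 0 → new bracket [0.692000, 0.988673]
step 3: c = 0.985684, f(c) = 0.000478 > 0 → new bracket [0.692000, 0.985684]
step 4: c = 0.985461, f(c) = 0.000036 > 0 → new bracket [0.692000, 0.985461]

0.98546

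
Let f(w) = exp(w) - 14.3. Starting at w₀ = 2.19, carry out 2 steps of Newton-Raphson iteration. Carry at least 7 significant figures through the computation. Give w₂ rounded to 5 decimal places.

2.66837

f'(w) = exp(w)
w_0 = 2.190000: f = -5.364787, f' = 8.935213 → w_1 = 2.190000 - (-5.364787)/(8.935213) = 2.790410
w_1 = 2.790410: f = 1.987688, f' = 16.287688 → w_2 = 2.790410 - (1.987688)/(16.287688) = 2.668373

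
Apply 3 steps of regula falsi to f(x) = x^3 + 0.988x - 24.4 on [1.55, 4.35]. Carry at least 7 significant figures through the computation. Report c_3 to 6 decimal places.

2.687722

False-position update: c = (a·f(b) − b·f(a))/(f(b) − f(a)); replace the endpoint whose sign matches f(c).
f(1.550000) = -19.144725, f(4.350000) = 62.210675
step 1: c = 2.208902, f(c) = -11.439825 < 0 → new bracket [2.208902, 4.350000]
step 2: c = 2.541470, f(c) = -5.473500 < 0 → new bracket [2.541470, 4.350000]
step 3: c = 2.687722, f(c) = -2.328822 < 0 → new bracket [2.687722, 4.350000]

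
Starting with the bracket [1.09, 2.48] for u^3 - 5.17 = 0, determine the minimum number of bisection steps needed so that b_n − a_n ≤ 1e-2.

Initial width b − a = 2.48 − 1.09 = 1.390000.
After n steps the width is (b−a)/2^n; need (b−a)/2^n ≤ 1e-2.
So n ≥ log₂(1.390000/1e-2) = log₂(139.0000) ≈ 7.1189.
Hence n = 8.

8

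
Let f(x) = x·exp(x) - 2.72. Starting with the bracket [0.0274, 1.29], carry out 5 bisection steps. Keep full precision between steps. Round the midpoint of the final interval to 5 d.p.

f(0.027400) = -2.691839, f(1.290000) = 1.966295 (opposite signs)
step 1: m = 0.658700, f(m) = -1.447208 < 0 → root in [0.658700, 1.290000]
step 2: m = 0.974350, f(m) = -0.138514 < 0 → root in [0.974350, 1.290000]
step 3: m = 1.132175, f(m) = 0.792456 > 0 → root in [0.974350, 1.132175]
step 4: m = 1.053263, f(m) = 0.299692 > 0 → root in [0.974350, 1.053263]
step 5: m = 1.013806, f(m) = 0.074122 > 0 → root in [0.974350, 1.013806]
Midpoint of [0.974350, 1.013806] = 0.994078

0.99408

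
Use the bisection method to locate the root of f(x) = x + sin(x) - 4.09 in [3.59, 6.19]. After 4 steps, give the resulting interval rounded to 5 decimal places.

f(3.590000) = -0.933531, f(6.190000) = 2.006949 (opposite signs)
step 1: m = 4.890000, f(m) = -0.184269 < 0 → root in [4.890000, 6.190000]
step 2: m = 5.540000, f(m) = 0.773363 > 0 → root in [4.890000, 5.540000]
step 3: m = 5.215000, f(m) = 0.248672 > 0 → root in [4.890000, 5.215000]
step 4: m = 5.052500, f(m) = 0.019782 > 0 → root in [4.890000, 5.052500]

[4.89000, 5.05250]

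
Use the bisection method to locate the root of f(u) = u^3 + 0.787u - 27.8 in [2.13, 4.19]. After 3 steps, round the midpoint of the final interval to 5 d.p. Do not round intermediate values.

3.03125

f(2.130000) = -16.460093, f(4.190000) = 49.057589 (opposite signs)
step 1: m = 3.160000, f(m) = 6.241416 > 0 → root in [2.130000, 3.160000]
step 2: m = 2.645000, f(m) = -7.213899 < 0 → root in [2.645000, 3.160000]
step 3: m = 2.902500, f(m) = -1.063603 < 0 → root in [2.902500, 3.160000]
Midpoint of [2.902500, 3.160000] = 3.031250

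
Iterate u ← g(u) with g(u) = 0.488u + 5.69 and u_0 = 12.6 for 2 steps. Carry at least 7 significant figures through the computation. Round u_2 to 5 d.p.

11.46733

u_1 = g(12.600000) = 11.838800
u_2 = g(11.838800) = 11.467334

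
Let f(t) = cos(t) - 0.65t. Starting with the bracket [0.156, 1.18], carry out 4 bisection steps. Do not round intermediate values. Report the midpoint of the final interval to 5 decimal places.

0.95600

f(0.156000) = 0.886457, f(1.180000) = -0.386075 (opposite signs)
step 1: m = 0.668000, f(m) = 0.350862 > 0 → root in [0.668000, 1.180000]
step 2: m = 0.924000, f(m) = 0.002033 > 0 → root in [0.924000, 1.180000]
step 3: m = 1.052000, f(m) = -0.187965 < 0 → root in [0.924000, 1.052000]
step 4: m = 0.988000, f(m) = -0.091839 < 0 → root in [0.924000, 0.988000]
Midpoint of [0.924000, 0.988000] = 0.956000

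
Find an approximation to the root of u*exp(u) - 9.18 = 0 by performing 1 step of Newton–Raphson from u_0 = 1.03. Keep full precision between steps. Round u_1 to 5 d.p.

Newton update: u ← u − f(u)/f'(u).
f'(u) = (u+1)*exp(u)
u_0 = 1.030000: f = -6.294902, f' = 5.686164 → u_1 = 1.030000 - (-6.294902)/(5.686164) = 2.137056

2.13706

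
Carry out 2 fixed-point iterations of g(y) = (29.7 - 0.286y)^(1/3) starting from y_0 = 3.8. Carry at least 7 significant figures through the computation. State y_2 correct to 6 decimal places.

3.066133

y_1 = g(3.800000) = 3.058596
y_2 = g(3.058596) = 3.066133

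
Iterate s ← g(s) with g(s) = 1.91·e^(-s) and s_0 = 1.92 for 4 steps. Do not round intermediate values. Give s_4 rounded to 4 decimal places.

1.2167

s_1 = g(1.920000) = 0.280019
s_2 = g(0.280019) = 1.443519
s_3 = g(1.443519) = 0.450942
s_4 = g(0.450942) = 1.216723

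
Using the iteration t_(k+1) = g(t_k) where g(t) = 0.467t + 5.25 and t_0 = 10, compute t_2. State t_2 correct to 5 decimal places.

t_1 = g(10.000000) = 9.920000
t_2 = g(9.920000) = 9.882640

9.88264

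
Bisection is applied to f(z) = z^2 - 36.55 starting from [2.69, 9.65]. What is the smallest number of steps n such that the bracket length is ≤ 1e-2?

Initial width b − a = 9.65 − 2.69 = 6.960000.
After n steps the width is (b−a)/2^n; need (b−a)/2^n ≤ 1e-2.
So n ≥ log₂(6.960000/1e-2) = log₂(696.0000) ≈ 9.4429.
Hence n = 10.

10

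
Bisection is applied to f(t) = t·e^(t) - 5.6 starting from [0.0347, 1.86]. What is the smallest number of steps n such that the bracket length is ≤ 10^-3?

11

Initial width b − a = 1.86 − 0.0347 = 1.825300.
After n steps the width is (b−a)/2^n; need (b−a)/2^n ≤ 10^-3.
So n ≥ log₂(1.825300/10^-3) = log₂(1825.3000) ≈ 10.8339.
Hence n = 11.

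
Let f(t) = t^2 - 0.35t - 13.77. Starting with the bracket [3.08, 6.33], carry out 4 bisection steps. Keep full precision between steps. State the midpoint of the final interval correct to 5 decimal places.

f(3.080000) = -5.361600, f(6.330000) = 24.083400 (opposite signs)
step 1: m = 4.705000, f(m) = 6.720275 > 0 → root in [3.080000, 4.705000]
step 2: m = 3.892500, f(m) = 0.019181 > 0 → root in [3.080000, 3.892500]
step 3: m = 3.486250, f(m) = -2.836248 < 0 → root in [3.486250, 3.892500]
step 4: m = 3.689375, f(m) = -1.449793 < 0 → root in [3.689375, 3.892500]
Midpoint of [3.689375, 3.892500] = 3.790938

3.79094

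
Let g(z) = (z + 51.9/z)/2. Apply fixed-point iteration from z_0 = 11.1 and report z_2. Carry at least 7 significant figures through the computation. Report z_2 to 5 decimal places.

7.23379

z_1 = g(11.100000) = 7.887838
z_2 = g(7.887838) = 7.233794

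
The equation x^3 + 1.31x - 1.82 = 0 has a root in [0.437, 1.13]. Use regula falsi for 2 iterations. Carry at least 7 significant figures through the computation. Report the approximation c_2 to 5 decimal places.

f(0.437000) = -1.164077, f(1.130000) = 1.103197
step 1: c = 0.792804, f(c) = -0.283119 < 0 → new bracket [0.792804, 1.130000]
step 2: c = 0.861668, f(c) = -0.051452 < 0 → new bracket [0.861668, 1.130000]

0.86167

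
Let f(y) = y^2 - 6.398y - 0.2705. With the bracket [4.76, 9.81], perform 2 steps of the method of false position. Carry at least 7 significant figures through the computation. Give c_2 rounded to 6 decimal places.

6.185095

False-position update: c = (a·f(b) − b·f(a))/(f(b) − f(a)); replace the endpoint whose sign matches f(c).
f(4.760000) = -8.067380, f(9.810000) = 33.201220
step 1: c = 5.747198, f(c) = -4.010789 < 0 → new bracket [5.747198, 9.810000]
step 2: c = 6.185095, f(c) = -1.587337 < 0 → new bracket [6.185095, 9.810000]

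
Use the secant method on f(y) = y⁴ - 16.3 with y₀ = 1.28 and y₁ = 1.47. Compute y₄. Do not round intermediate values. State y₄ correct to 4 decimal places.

Secant update: y_(k+1) = y_k − f(y_k)·(y_k − y_(k-1))/(f(y_k) − f(y_(k-1))).
f(y_0) = -13.615645, f(y_1) = -11.630511
y_2 = 1.470000 - (-11.630511)·(1.470000 - 1.280000)/(-11.630511 - (-13.615645)) = 2.583173; f(y_2) = 28.226005
y_3 = 2.583173 - (28.226005)·(2.583173 - 1.470000)/(28.226005 - (-11.630511)) = 1.794834; f(y_3) = -5.922386
y_4 = 1.794834 - (-5.922386)·(1.794834 - 2.583173)/(-5.922386 - (28.226005)) = 1.931557; f(y_4) = -2.380304

1.9316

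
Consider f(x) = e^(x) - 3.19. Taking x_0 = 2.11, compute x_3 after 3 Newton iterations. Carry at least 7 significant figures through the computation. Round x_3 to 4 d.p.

1.1613

f'(x) = e^(x)
x_0 = 2.110000: f = 5.058241, f' = 8.248241 → x_1 = 2.110000 - (5.058241)/(8.248241) = 1.496749
x_1 = 1.496749: f = 1.277143, f' = 4.467143 → x_2 = 1.496749 - (1.277143)/(4.467143) = 1.210852
x_2 = 1.210852: f = 0.166343, f' = 3.356343 → x_3 = 1.210852 - (0.166343)/(3.356343) = 1.161291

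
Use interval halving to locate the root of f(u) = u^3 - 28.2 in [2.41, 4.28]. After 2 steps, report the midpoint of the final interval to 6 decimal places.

f(2.410000) = -14.202479, f(4.280000) = 50.202752 (opposite signs)
step 1: m = 3.345000, f(m) = 9.227289 > 0 → root in [2.410000, 3.345000]
step 2: m = 2.877500, f(m) = -4.374282 < 0 → root in [2.877500, 3.345000]
Midpoint of [2.877500, 3.345000] = 3.111250

3.111250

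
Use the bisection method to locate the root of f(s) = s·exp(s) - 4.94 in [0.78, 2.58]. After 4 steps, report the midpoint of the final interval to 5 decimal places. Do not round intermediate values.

f(0.780000) = -3.238452, f(2.580000) = 29.108616 (opposite signs)
step 1: m = 1.680000, f(m) = 4.074134 > 0 → root in [0.780000, 1.680000]
step 2: m = 1.230000, f(m) = -0.731888 < 0 → root in [1.230000, 1.680000]
step 3: m = 1.455000, f(m) = 1.293923 > 0 → root in [1.230000, 1.455000]
step 4: m = 1.342500, f(m) = 0.199900 > 0 → root in [1.230000, 1.342500]
Midpoint of [1.230000, 1.342500] = 1.286250

1.28625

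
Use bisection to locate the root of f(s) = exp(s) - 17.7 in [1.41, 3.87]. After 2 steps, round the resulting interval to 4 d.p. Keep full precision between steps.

f(1.410000) = -13.604045, f(3.870000) = 30.242386 (opposite signs)
step 1: m = 2.640000, f(m) = -3.686796 < 0 → root in [2.640000, 3.870000]
step 2: m = 3.255000, f(m) = 8.219615 > 0 → root in [2.640000, 3.255000]

[2.6400, 3.2550]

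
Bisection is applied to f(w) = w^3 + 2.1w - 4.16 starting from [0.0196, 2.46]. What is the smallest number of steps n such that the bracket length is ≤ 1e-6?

Initial width b − a = 2.46 − 0.0196 = 2.440400.
After n steps the width is (b−a)/2^n; need (b−a)/2^n ≤ 1e-6.
So n ≥ log₂(2.440400/1e-6) = log₂(2440400.0000) ≈ 21.2187.
Hence n = 22.

22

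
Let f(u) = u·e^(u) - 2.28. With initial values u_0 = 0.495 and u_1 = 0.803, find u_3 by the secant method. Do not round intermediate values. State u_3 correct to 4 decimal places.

Secant update: u_(k+1) = u_k − f(u_k)·(u_k − u_(k-1))/(f(u_k) − f(u_(k-1))).
f(u_0) = -1.467953, f(u_1) = -0.487521
u_2 = 0.803000 - (-0.487521)·(0.803000 - 0.495000)/(-0.487521 - (-1.467953)) = 0.956153; f(u_2) = 0.207595
u_3 = 0.956153 - (0.207595)·(0.956153 - 0.803000)/(0.207595 - (-0.487521)) = 0.910414; f(u_3) = -0.017299

0.9104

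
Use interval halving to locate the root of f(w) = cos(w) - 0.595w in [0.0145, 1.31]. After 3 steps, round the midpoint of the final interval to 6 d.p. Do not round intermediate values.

f(0.014500) = 0.991267, f(1.310000) = -0.521600 (opposite signs)
step 1: m = 0.662250, f(m) = 0.394572 > 0 → root in [0.662250, 1.310000]
step 2: m = 0.986125, f(m) = -0.034819 < 0 → root in [0.662250, 0.986125]
step 3: m = 0.824188, f(m) = 0.188762 > 0 → root in [0.824188, 0.986125]
Midpoint of [0.824188, 0.986125] = 0.905156

0.905156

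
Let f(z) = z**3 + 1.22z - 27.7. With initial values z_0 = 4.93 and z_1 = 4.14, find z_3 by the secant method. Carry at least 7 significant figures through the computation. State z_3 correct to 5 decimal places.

f(z_0) = 98.137757, f(z_1) = 48.308744
z_2 = 4.140000 - (48.308744)·(4.140000 - 4.930000)/(48.308744 - (98.137757)) = 3.374103; f(z_2) = 14.829110
z_3 = 3.374103 - (14.829110)·(3.374103 - 4.140000)/(14.829110 - (48.308744)) = 3.034864; f(z_3) = 3.954854

3.03486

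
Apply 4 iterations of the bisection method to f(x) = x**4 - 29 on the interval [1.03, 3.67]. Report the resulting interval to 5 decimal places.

f(1.030000) = -27.874491, f(3.670000) = 152.411267 (opposite signs)
step 1: m = 2.350000, f(m) = 1.498006 > 0 → root in [1.030000, 2.350000]
step 2: m = 1.690000, f(m) = -20.842693 < 0 → root in [1.690000, 2.350000]
step 3: m = 2.020000, f(m) = -12.350336 < 0 → root in [2.020000, 2.350000]
step 4: m = 2.185000, f(m) = -6.206776 < 0 → root in [2.185000, 2.350000]

[2.18500, 2.35000]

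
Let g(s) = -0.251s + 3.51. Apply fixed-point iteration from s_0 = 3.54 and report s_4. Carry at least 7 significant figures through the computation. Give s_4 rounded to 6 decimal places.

s_1 = g(3.540000) = 2.621460
s_2 = g(2.621460) = 2.852014
s_3 = g(2.852014) = 2.794145
s_4 = g(2.794145) = 2.808670

2.808670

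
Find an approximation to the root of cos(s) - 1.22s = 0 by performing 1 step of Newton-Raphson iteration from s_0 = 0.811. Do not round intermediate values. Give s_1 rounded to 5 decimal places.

Newton update: s ← s − f(s)/f'(s).
f'(s) = -sin(s) - 1.22
s_0 = 0.811000: f = -0.300646, f' = -1.944976 → s_1 = 0.811000 - (-0.300646)/(-1.944976) = 0.656424

0.65642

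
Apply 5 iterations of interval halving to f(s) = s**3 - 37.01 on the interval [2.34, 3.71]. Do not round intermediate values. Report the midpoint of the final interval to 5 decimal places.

f(2.340000) = -24.197096, f(3.710000) = 14.054811 (opposite signs)
step 1: m = 3.025000, f(m) = -9.329359 < 0 → root in [3.025000, 3.710000]
step 2: m = 3.367500, f(m) = 1.177639 > 0 → root in [3.025000, 3.367500]
step 3: m = 3.196250, f(m) = -4.357065 < 0 → root in [3.196250, 3.367500]
step 4: m = 3.281875, f(m) = -1.661897 < 0 → root in [3.281875, 3.367500]
step 5: m = 3.324687, f(m) = -0.260411 < 0 → root in [3.324687, 3.367500]
Midpoint of [3.324687, 3.367500] = 3.346094

3.34609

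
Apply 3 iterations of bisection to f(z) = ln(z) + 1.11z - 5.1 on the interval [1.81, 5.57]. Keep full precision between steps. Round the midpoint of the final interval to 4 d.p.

3.4550

f(1.810000) = -2.497573, f(5.570000) = 2.800095 (opposite signs)
step 1: m = 3.690000, f(m) = 0.301526 > 0 → root in [1.810000, 3.690000]
step 2: m = 2.750000, f(m) = -1.035899 < 0 → root in [2.750000, 3.690000]
step 3: m = 3.220000, f(m) = -0.356419 < 0 → root in [3.220000, 3.690000]
Midpoint of [3.220000, 3.690000] = 3.455000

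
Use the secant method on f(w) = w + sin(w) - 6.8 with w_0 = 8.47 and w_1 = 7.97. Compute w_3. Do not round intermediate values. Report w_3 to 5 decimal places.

f(w_0) = 2.486185, f(w_1) = 2.163277
w_2 = 7.970000 - (2.163277)·(7.970000 - 8.470000)/(2.163277 - (2.486185)) = 4.620320; f(w_2) = -3.175445
w_3 = 4.620320 - (-3.175445)·(4.620320 - 7.970000)/(-3.175445 - (2.163277)) = 6.612693; f(w_3) = 0.136269

6.61269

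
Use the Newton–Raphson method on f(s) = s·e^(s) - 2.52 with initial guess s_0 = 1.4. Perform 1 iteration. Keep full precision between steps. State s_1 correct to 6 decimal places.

1.075593

f'(s) = (s + 1)·e^(s)
s_0 = 1.400000: f = 3.157280, f' = 9.732480 → s_1 = 1.400000 - (3.157280)/(9.732480) = 1.075593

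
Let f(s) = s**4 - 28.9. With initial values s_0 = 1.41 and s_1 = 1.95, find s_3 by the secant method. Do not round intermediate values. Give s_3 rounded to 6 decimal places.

2.231505

f(s_0) = -24.947458, f(s_1) = -14.440994
s_2 = 1.950000 - (-14.440994)·(1.950000 - 1.410000)/(-14.440994 - (-24.947458)) = 2.692223; f(s_2) = 23.634419
s_3 = 2.692223 - (23.634419)·(2.692223 - 1.950000)/(23.634419 - (-14.440994)) = 2.231505; f(s_3) = -4.103422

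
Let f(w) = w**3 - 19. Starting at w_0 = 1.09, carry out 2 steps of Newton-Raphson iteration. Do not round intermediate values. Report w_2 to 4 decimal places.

Newton update: w ← w − f(w)/f'(w).
f'(w) = 3w**2
w_0 = 1.090000: f = -17.704971, f' = 3.564300 → w_1 = 1.090000 - (-17.704971)/(3.564300) = 6.057307
w_1 = 6.057307: f = 203.248416, f' = 110.072891 → w_2 = 6.057307 - (203.248416)/(110.072891) = 4.210817

4.2108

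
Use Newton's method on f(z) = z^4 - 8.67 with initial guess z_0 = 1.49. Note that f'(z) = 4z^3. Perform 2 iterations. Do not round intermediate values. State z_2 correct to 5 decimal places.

z_0 = 1.490000: f = -3.741156, f' = 13.231796 → z_1 = 1.490000 - (-3.741156)/(13.231796) = 1.772740
z_1 = 1.772740: f = 1.205976, f' = 22.284096 → z_2 = 1.772740 - (1.205976)/(22.284096) = 1.718622

1.71862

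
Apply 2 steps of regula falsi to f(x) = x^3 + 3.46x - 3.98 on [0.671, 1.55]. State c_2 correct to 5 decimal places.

0.90521

f(0.671000) = -1.356228, f(1.550000) = 5.106875
step 1: c = 0.855451, f(c) = -0.394125 < 0 → new bracket [0.855451, 1.550000]
step 2: c = 0.905212, f(c) = -0.106225 < 0 → new bracket [0.905212, 1.550000]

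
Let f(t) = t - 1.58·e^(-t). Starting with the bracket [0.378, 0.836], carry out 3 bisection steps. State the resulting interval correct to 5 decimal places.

[0.72150, 0.77875]

f(0.378000) = -0.704664, f(0.836000) = 0.151163 (opposite signs)
step 1: m = 0.607000, f(m) = -0.254074 < 0 → root in [0.607000, 0.836000]
step 2: m = 0.721500, f(m) = -0.046416 < 0 → root in [0.721500, 0.836000]
step 3: m = 0.778750, f(m) = 0.053563 > 0 → root in [0.721500, 0.778750]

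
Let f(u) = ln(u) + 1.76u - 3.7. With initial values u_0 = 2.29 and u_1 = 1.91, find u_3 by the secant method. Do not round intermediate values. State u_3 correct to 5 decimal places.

Secant update: u_(k+1) = u_k − f(u_k)·(u_k − u_(k-1))/(f(u_k) − f(u_(k-1))).
f(u_0) = 1.158952, f(u_1) = 0.308703
u_2 = 1.910000 - (0.308703)·(1.910000 - 2.290000)/(0.308703 - (1.158952)) = 1.772032; f(u_2) = -0.009097
u_3 = 1.772032 - (-0.009097)·(1.772032 - 1.910000)/(-0.009097 - (0.308703)) = 1.775981; f(u_3) = 0.000080

1.77598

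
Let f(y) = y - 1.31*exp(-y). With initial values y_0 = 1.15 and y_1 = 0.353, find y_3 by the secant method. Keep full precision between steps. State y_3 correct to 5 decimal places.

0.67218

Secant update: y_(k+1) = y_k − f(y_k)·(y_k − y_(k-1))/(f(y_k) − f(y_(k-1))).
f(y_0) = 0.735206, f(y_1) = -0.567376
y_2 = 0.353000 - (-0.567376)·(0.353000 - 1.150000)/(-0.567376 - (0.735206)) = 0.700156; f(y_2) = 0.049730
y_3 = 0.700156 - (0.049730)·(0.700156 - 0.353000)/(0.049730 - (-0.567376)) = 0.672180; f(y_3) = 0.003301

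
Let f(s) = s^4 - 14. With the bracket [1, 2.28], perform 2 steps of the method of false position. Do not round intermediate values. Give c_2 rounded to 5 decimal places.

1.85866

f(1.000000) = -13.000000, f(2.280000) = 13.023363
step 1: c = 1.639425, f(c) = -6.776184 < 0 → new bracket [1.639425, 2.280000]
step 2: c = 1.858655, f(c) = -2.065743 < 0 → new bracket [1.858655, 2.280000]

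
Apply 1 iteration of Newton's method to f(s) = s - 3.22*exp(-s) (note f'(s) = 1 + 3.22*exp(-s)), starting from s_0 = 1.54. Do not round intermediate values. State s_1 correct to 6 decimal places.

1.037315

Newton update: s ← s − f(s)/f'(s).
s_0 = 1.540000: f = 0.849693, f' = 1.690307 → s_1 = 1.540000 - (0.849693)/(1.690307) = 1.037315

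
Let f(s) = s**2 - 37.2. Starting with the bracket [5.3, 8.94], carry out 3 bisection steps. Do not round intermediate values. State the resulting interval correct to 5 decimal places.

[5.75500, 6.21000]

f(5.300000) = -9.110000, f(8.940000) = 42.723600 (opposite signs)
step 1: m = 7.120000, f(m) = 13.494400 > 0 → root in [5.300000, 7.120000]
step 2: m = 6.210000, f(m) = 1.364100 > 0 → root in [5.300000, 6.210000]
step 3: m = 5.755000, f(m) = -4.079975 < 0 → root in [5.755000, 6.210000]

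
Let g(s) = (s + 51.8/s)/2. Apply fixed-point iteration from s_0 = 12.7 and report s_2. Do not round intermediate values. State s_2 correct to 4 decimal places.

s_1 = g(12.700000) = 8.389370
s_2 = g(8.389370) = 7.281925

7.2819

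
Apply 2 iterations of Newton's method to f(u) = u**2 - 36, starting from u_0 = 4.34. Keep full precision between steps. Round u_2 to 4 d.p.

6.0080

f'(u) = 2u
u_0 = 4.340000: f = -17.164400, f' = 8.680000 → u_1 = 4.340000 - (-17.164400)/(8.680000) = 6.317465
u_1 = 6.317465: f = 3.910370, f' = 12.634931 → u_2 = 6.317465 - (3.910370)/(12.634931) = 6.007977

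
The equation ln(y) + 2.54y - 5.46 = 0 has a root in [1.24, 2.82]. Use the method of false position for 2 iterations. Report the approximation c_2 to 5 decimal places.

f(1.240000) = -2.095289, f(2.820000) = 2.739537
step 1: c = 1.924731, f(c) = 0.083604 > 0 → new bracket [1.240000, 1.924731]
step 2: c = 1.898458, f(c) = 0.003126 > 0 → new bracket [1.240000, 1.898458]

1.89846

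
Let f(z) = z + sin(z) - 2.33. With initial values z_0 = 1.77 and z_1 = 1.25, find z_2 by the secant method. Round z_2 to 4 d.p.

f(z_0) = 0.420224, f(z_1) = -0.131015
z_2 = 1.250000 - (-0.131015)·(1.250000 - 1.770000)/(-0.131015 - (0.420224)) = 1.373590; f(z_2) = 0.024208

1.3736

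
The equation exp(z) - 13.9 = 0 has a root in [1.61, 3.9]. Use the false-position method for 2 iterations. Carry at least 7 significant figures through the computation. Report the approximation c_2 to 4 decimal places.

2.3330

f(1.610000) = -8.897189, f(3.900000) = 35.502449
step 1: c = 2.068890, f(c) = -5.983966 < 0 → new bracket [2.068890, 3.900000]
step 2: c = 2.333008, f(c) = -3.591096 < 0 → new bracket [2.333008, 3.900000]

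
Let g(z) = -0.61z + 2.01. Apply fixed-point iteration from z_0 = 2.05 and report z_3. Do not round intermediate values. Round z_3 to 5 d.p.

1.06651

z_1 = g(2.050000) = 0.759500
z_2 = g(0.759500) = 1.546705
z_3 = g(1.546705) = 1.066510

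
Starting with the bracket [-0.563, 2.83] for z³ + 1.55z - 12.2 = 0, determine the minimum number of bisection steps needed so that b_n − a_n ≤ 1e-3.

12

Initial width b − a = 2.83 − -0.563 = 3.393000.
After n steps the width is (b−a)/2^n; need (b−a)/2^n ≤ 1e-3.
So n ≥ log₂(3.393000/1e-3) = log₂(3393.0000) ≈ 11.7283.
Hence n = 12.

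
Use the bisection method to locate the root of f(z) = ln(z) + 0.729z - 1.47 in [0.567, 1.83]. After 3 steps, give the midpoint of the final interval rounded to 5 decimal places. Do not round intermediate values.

f(0.567000) = -1.624053, f(1.830000) = 0.468386 (opposite signs)
step 1: m = 1.198500, f(m) = -0.415223 < 0 → root in [1.198500, 1.830000]
step 2: m = 1.514250, f(m) = 0.048809 > 0 → root in [1.198500, 1.514250]
step 3: m = 1.356375, f(m) = -0.176387 < 0 → root in [1.356375, 1.514250]
Midpoint of [1.356375, 1.514250] = 1.435313

1.43531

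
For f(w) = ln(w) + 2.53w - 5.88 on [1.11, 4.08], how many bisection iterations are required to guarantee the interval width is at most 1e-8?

29

Initial width b − a = 4.08 − 1.11 = 2.970000.
After n steps the width is (b−a)/2^n; need (b−a)/2^n ≤ 1e-8.
So n ≥ log₂(2.970000/1e-8) = log₂(297000000.0000) ≈ 28.1459.
Hence n = 29.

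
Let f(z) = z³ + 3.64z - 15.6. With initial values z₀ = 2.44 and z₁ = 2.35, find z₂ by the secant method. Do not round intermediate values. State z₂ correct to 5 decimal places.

f(z_0) = 7.808384, f(z_1) = 5.931875
z_2 = 2.350000 - (5.931875)·(2.350000 - 2.440000)/(5.931875 - (7.808384)) = 2.065499; f(z_2) = 0.730426

2.06550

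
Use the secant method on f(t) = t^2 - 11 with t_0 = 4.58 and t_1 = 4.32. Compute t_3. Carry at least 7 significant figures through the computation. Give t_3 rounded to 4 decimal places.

f(t_0) = 9.976400, f(t_1) = 7.662400
t_2 = 4.320000 - (7.662400)·(4.320000 - 4.580000)/(7.662400 - (9.976400)) = 3.459056; f(t_2) = 0.965070
t_3 = 3.459056 - (0.965070)·(3.459056 - 4.320000)/(0.965070 - (7.662400)) = 3.334996; f(t_3) = 0.122200

3.3350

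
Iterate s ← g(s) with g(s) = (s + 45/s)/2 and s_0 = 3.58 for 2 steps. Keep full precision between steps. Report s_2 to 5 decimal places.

6.82386

s_1 = g(3.580000) = 8.074916
s_2 = g(8.074916) = 6.823865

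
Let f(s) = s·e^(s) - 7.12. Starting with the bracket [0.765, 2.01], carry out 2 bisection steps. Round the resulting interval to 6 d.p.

[1.387500, 1.698750]

f(0.765000) = -5.476019, f(2.010000) = 7.881268 (opposite signs)
step 1: m = 1.387500, f(m) = -1.563305 < 0 → root in [1.387500, 2.010000]
step 2: m = 1.698750, f(m) = 2.167252 > 0 → root in [1.387500, 1.698750]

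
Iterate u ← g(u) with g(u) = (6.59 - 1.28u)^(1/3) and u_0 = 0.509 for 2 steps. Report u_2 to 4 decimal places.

1.6226

u_1 = g(0.509000) = 1.810889
u_2 = g(1.810889) = 1.622604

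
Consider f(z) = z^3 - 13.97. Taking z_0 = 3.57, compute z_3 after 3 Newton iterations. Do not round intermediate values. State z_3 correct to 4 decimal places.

Newton update: z ← z − f(z)/f'(z).
f'(z) = 3z^2
z_0 = 3.570000: f = 31.529293, f' = 38.234700 → z_1 = 3.570000 - (31.529293)/(38.234700) = 2.745375
z_1 = 2.745375: f = 6.722120, f' = 22.611250 → z_2 = 2.745375 - (6.722120)/(22.611250) = 2.448084
z_2 = 2.448084: f = 0.701649, f' = 17.979345 → z_3 = 2.448084 - (0.701649)/(17.979345) = 2.409059

2.4091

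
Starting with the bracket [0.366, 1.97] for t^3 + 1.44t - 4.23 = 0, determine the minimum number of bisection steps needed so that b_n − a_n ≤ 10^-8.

28

Initial width b − a = 1.97 − 0.366 = 1.604000.
After n steps the width is (b−a)/2^n; need (b−a)/2^n ≤ 10^-8.
So n ≥ log₂(1.604000/10^-8) = log₂(160400000.0000) ≈ 27.2571.
Hence n = 28.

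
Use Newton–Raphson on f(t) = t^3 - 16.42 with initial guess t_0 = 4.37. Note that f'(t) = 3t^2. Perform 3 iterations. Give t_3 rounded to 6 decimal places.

Newton update: t ← t − f(t)/f'(t).
t_0 = 4.370000: f = 67.033453, f' = 57.290700 → t_1 = 4.370000 - (67.033453)/(57.290700) = 3.199942
t_1 = 3.199942: f = 16.346212, f' = 30.718883 → t_2 = 3.199942 - (16.346212)/(30.718883) = 2.667819
t_2 = 2.667819: f = 2.567561, f' = 21.351778 → t_3 = 2.667819 - (2.567561)/(21.351778) = 2.547569

2.547569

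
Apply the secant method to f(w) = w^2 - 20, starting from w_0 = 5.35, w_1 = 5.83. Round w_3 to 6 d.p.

4.486045

f(w_0) = 8.622500, f(w_1) = 13.988900
w_2 = 5.830000 - (13.988900)·(5.830000 - 5.350000)/(13.988900 - (8.622500)) = 4.578757; f(w_2) = 0.965013
w_3 = 4.578757 - (0.965013)·(4.578757 - 5.830000)/(0.965013 - (13.988900)) = 4.486045; f(w_3) = 0.124600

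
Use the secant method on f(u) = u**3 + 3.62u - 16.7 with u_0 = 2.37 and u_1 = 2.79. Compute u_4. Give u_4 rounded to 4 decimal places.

2.0906

f(u_0) = 5.191453, f(u_1) = 15.117439
u_2 = 2.790000 - (15.117439)·(2.790000 - 2.370000)/(15.117439 - (5.191453)) = 2.150333; f(u_2) = 1.027201
u_3 = 2.150333 - (1.027201)·(2.150333 - 2.790000)/(1.027201 - (15.117439)) = 2.103700; f(u_3) = 0.225438
u_4 = 2.103700 - (0.225438)·(2.103700 - 2.150333)/(0.225438 - (1.027201)) = 2.090588; f(u_4) = 0.004970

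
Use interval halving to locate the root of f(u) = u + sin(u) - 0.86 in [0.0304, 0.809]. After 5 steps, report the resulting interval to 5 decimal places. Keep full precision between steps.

[0.41970, 0.44403]

f(0.030400) = -0.799205, f(0.809000) = 0.672597 (opposite signs)
step 1: m = 0.419700, f(m) = -0.032813 < 0 → root in [0.419700, 0.809000]
step 2: m = 0.614350, f(m) = 0.330777 > 0 → root in [0.419700, 0.614350]
step 3: m = 0.517025, f(m) = 0.151321 > 0 → root in [0.419700, 0.517025]
step 4: m = 0.468363, f(m) = 0.059788 > 0 → root in [0.419700, 0.468363]
step 5: m = 0.444031, f(m) = 0.013615 > 0 → root in [0.419700, 0.444031]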